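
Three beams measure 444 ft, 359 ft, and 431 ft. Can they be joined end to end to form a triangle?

Yes

The longest side is 444, and the other two sum to 790.
Since 790 > 444, the triangle inequality holds.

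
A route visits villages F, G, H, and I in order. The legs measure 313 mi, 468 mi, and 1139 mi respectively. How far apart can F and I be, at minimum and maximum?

The maximum is all hops collinear in one direction: 313 + 468 + 1139 = 1920.
The longest hop is 1139; the others sum to 781. Folding the others back against it leaves at least 1139 − 781 = 358.

358 ≤ FI ≤ 1920 mi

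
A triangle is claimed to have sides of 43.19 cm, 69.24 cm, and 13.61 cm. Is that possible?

The longest side is 69.24, but the other two sum to only 56.80.
56.80 < 69.24, so the triangle inequality fails.

No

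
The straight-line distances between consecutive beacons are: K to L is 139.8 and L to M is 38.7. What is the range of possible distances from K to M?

101.1 ≤ KM ≤ 178.5

By the triangle inequality, |139.8 − 38.7| ≤ KM ≤ 139.8 + 38.7.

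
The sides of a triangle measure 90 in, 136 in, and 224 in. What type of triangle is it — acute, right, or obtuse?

obtuse

Compare the square of the longest side to the sum of squares of the other two: 90² + 136² = 26596 < 50176 = 224².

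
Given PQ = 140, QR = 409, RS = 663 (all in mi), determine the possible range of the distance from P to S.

114 ≤ PS ≤ 1212 mi

The maximum is all hops collinear in one direction: 140 + 409 + 663 = 1212.
The longest hop is 663; the others sum to 549. Folding the others back against it leaves at least 663 − 549 = 114.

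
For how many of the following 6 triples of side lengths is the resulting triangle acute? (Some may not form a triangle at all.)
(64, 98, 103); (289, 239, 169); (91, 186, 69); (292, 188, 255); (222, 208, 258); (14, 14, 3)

(64,98,103): 64²+98² = 13700 > 10609 = 103² → acute
(289,239,169): 169²+239² = 85682 > 83521 = 289² → acute
(91,186,69): 69+91 ≤ 186, not a triangle
(292,188,255): 188²+255² = 100369 > 85264 = 292² → acute
(222,208,258): 208²+222² = 92548 > 66564 = 258² → acute
(14,14,3): 3²+14² = 205 > 196 = 14² → acute
5 of the 6 are acute.

5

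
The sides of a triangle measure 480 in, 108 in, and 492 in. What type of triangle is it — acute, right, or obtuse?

right

Compare the square of the longest side to the sum of squares of the other two: 108² + 480² = 242064 = 492².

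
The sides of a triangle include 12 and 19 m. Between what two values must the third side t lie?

7 < t < 31

By the triangle inequality, t must be less than 12 + 19 = 31 and greater than |12 − 19| = 7.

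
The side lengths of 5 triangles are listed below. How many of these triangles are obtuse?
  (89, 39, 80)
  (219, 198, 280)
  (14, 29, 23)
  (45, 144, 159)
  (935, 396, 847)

(89,39,80): 39²+80² = 7921 = 89² → right
(219,198,280): 198²+219² = 87165 > 78400 = 280² → acute
(14,29,23): 14²+23² = 725 < 841 = 29² → obtuse
(45,144,159): 45²+144² = 22761 < 25281 = 159² → obtuse
(935,396,847): 396²+847² = 874225 = 935² → right
2 of the 5 are obtuse.

2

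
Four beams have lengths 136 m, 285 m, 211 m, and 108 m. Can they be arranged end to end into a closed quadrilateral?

A quadrilateral exists iff every side is shorter than the sum of the others — equivalently, the longest side is less than the sum of the rest.
Longest side 285 < 455 (sum of the remaining 3), so yes.

Yes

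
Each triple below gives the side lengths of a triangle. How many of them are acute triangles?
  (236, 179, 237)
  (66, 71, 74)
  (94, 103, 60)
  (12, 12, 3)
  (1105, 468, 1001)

4

(236,179,237): 179²+236² = 87737 > 56169 = 237² → acute
(66,71,74): 66²+71² = 9397 > 5476 = 74² → acute
(94,103,60): 60²+94² = 12436 > 10609 = 103² → acute
(12,12,3): 3²+12² = 153 > 144 = 12² → acute
(1105,468,1001): 468²+1001² = 1221025 = 1105² → right
4 of the 5 are acute.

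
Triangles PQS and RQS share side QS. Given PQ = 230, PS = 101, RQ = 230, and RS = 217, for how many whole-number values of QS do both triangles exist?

201

From triangle PQS: 129 < QS < 331.
From triangle RQS: 13 < QS < 447.
Intersection: 129 < QS < 331, so integers 130 through 330: 201 values.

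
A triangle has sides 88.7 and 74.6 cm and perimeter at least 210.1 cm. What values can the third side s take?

46.8 ≤ s < 163.3

Triangle inequality alone gives 14.1 < s < 163.3.
The perimeter condition gives s ≥ 210.1 − 88.7 − 74.6 = 46.8.
Intersecting the two: 46.8 ≤ s < 163.3.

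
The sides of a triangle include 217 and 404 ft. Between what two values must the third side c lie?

187 < c < 621 (ft)

By the triangle inequality, c must be less than 217 + 404 = 621 and greater than |217 − 404| = 187.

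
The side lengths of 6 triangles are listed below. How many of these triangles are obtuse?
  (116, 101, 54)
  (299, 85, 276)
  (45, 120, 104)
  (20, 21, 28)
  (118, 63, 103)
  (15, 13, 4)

4

(116,101,54): 54²+101² = 13117 < 13456 = 116² → obtuse
(299,85,276): 85²+276² = 83401 < 89401 = 299² → obtuse
(45,120,104): 45²+104² = 12841 < 14400 = 120² → obtuse
(20,21,28): 20²+21² = 841 > 784 = 28² → acute
(118,63,103): 63²+103² = 14578 > 13924 = 118² → acute
(15,13,4): 4²+13² = 185 < 225 = 15² → obtuse
4 of the 6 are obtuse.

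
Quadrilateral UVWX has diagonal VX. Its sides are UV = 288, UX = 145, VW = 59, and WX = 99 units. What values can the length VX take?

From triangle UVX: |288 − 145| < VX < 288 + 145, i.e. 143 < VX < 433.
From triangle WVX: 40 < VX < 158.
Both must hold, so VX lies in the intersection.

143 < VX < 158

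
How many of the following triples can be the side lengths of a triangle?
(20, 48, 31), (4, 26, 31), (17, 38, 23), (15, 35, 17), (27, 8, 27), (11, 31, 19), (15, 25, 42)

3

(20,31,48): 20+31 > 48 → valid
(4,26,31): 4+26 ≤ 31 → not valid
(17,23,38): 17+23 > 38 → valid
(15,17,35): 15+17 ≤ 35 → not valid
(8,27,27): 8+27 > 27 → valid
(11,19,31): 11+19 ≤ 31 → not valid
(15,25,42): 15+25 ≤ 42 → not valid
3 of the 7 triples form a triangle.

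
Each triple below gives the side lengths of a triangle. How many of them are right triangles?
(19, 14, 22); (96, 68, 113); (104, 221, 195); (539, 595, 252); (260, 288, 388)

(19,14,22): 14²+19² = 557 > 484 = 22² → acute
(96,68,113): 68²+96² = 13840 > 12769 = 113² → acute
(104,221,195): 104²+195² = 48841 = 221² → right
(539,595,252): 252²+539² = 354025 = 595² → right
(260,288,388): 260²+288² = 150544 = 388² → right
3 of the 5 are right.

3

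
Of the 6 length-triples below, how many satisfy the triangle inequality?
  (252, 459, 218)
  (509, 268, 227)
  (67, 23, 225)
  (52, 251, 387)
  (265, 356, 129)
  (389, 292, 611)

3

(218,252,459): 218+252 > 459 → valid
(227,268,509): 227+268 ≤ 509 → not valid
(23,67,225): 23+67 ≤ 225 → not valid
(52,251,387): 52+251 ≤ 387 → not valid
(129,265,356): 129+265 > 356 → valid
(292,389,611): 292+389 > 611 → valid
3 of the 6 triples form a triangle.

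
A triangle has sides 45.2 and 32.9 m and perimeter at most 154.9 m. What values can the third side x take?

Triangle inequality alone gives 12.3 < x < 78.1.
The perimeter condition gives x ≤ 154.9 − 45.2 − 32.9 = 76.8.
Intersecting the two: 12.3 < x ≤ 76.8.

12.3 < x ≤ 76.8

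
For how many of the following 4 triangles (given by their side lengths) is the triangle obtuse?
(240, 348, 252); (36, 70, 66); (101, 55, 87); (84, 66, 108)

1

(240,348,252): 240²+252² = 121104 = 348² → right
(36,70,66): 36²+66² = 5652 > 4900 = 70² → acute
(101,55,87): 55²+87² = 10594 > 10201 = 101² → acute
(84,66,108): 66²+84² = 11412 < 11664 = 108² → obtuse
1 of the 4 is obtuse.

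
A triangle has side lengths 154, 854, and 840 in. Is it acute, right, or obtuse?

right

Compare the square of the longest side to the sum of squares of the other two: 154² + 840² = 729316 = 854².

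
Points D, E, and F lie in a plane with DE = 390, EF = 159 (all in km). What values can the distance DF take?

By the triangle inequality, |390 − 159| ≤ DF ≤ 390 + 159.

231 ≤ DF ≤ 549 km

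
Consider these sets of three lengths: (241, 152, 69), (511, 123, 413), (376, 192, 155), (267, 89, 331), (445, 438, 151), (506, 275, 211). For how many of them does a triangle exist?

(69,152,241): 69+152 ≤ 241 → not valid
(123,413,511): 123+413 > 511 → valid
(155,192,376): 155+192 ≤ 376 → not valid
(89,267,331): 89+267 > 331 → valid
(151,438,445): 151+438 > 445 → valid
(211,275,506): 211+275 ≤ 506 → not valid
3 of the 6 triples form a triangle.

3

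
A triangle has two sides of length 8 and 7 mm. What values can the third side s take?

By the triangle inequality, s must be less than 8 + 7 = 15 and greater than |8 − 7| = 1.

1 < s < 15 (mm)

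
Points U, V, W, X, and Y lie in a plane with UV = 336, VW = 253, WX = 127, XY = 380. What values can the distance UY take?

The maximum is all hops collinear in one direction: 336 + 253 + 127 + 380 = 1096.
The longest hop is 380; the others sum to 716. Since 380 ≤ 716, the path can fold back on itself completely, so the minimum distance is 0.

0 ≤ UY ≤ 1096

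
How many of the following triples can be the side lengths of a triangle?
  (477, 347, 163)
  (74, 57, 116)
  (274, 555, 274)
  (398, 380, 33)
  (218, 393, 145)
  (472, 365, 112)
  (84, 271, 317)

5

(163,347,477): 163+347 > 477 → valid
(57,74,116): 57+74 > 116 → valid
(274,274,555): 274+274 ≤ 555 → not valid
(33,380,398): 33+380 > 398 → valid
(145,218,393): 145+218 ≤ 393 → not valid
(112,365,472): 112+365 > 472 → valid
(84,271,317): 84+271 > 317 → valid
5 of the 7 triples form a triangle.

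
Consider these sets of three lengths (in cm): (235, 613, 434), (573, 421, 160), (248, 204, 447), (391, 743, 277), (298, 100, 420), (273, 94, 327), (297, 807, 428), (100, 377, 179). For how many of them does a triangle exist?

4

(235,434,613): 235+434 > 613 → valid
(160,421,573): 160+421 > 573 → valid
(204,248,447): 204+248 > 447 → valid
(277,391,743): 277+391 ≤ 743 → not valid
(100,298,420): 100+298 ≤ 420 → not valid
(94,273,327): 94+273 > 327 → valid
(297,428,807): 297+428 ≤ 807 → not valid
(100,179,377): 100+179 ≤ 377 → not valid
4 of the 8 triples form a triangle.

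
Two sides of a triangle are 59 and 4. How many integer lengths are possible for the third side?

7

The third side lies in the open interval (55, 63).
Integers from 56 to 62 inclusive: 62 − 56 + 1 = 7.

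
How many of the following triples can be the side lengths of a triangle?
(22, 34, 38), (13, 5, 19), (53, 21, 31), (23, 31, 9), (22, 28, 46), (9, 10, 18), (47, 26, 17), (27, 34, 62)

4

(22,34,38): 22+34 > 38 → valid
(5,13,19): 5+13 ≤ 19 → not valid
(21,31,53): 21+31 ≤ 53 → not valid
(9,23,31): 9+23 > 31 → valid
(22,28,46): 22+28 > 46 → valid
(9,10,18): 9+10 > 18 → valid
(17,26,47): 17+26 ≤ 47 → not valid
(27,34,62): 27+34 ≤ 62 → not valid
4 of the 8 triples form a triangle.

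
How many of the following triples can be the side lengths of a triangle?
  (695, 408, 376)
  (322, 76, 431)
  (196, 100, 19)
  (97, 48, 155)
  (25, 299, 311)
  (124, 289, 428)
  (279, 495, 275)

(376,408,695): 376+408 > 695 → valid
(76,322,431): 76+322 ≤ 431 → not valid
(19,100,196): 19+100 ≤ 196 → not valid
(48,97,155): 48+97 ≤ 155 → not valid
(25,299,311): 25+299 > 311 → valid
(124,289,428): 124+289 ≤ 428 → not valid
(275,279,495): 275+279 > 495 → valid
3 of the 7 triples form a triangle.

3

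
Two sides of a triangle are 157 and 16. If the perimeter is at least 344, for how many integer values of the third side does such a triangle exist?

2

Triangle inequality: 141 < x < 173. Perimeter ≥ 344 gives x ≥ 344 − 157 − 16 = 171.
So 171 ≤ x < 173; integers 171 through 172: 2 values.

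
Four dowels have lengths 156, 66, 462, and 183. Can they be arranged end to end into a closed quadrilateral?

No

For a quadrilateral, each side must be shorter than the sum of the others.
Here the longest side is 462, but the remaining 3 sides sum to only 405.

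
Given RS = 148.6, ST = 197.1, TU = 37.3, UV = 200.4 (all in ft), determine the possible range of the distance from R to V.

0 ≤ RV ≤ 583.4 ft

The maximum is all hops collinear in one direction: 148.6 + 197.1 + 37.3 + 200.4 = 583.4.
The longest hop is 200.4; the others sum to 383.0. Since 200.4 ≤ 383.0, the path can fold back on itself completely, so the minimum distance is 0.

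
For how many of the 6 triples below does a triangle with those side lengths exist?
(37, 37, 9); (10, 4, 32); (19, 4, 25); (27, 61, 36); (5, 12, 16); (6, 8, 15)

(9,37,37): 9+37 > 37 → valid
(4,10,32): 4+10 ≤ 32 → not valid
(4,19,25): 4+19 ≤ 25 → not valid
(27,36,61): 27+36 > 61 → valid
(5,12,16): 5+12 > 16 → valid
(6,8,15): 6+8 ≤ 15 → not valid
3 of the 6 triples form a triangle.

3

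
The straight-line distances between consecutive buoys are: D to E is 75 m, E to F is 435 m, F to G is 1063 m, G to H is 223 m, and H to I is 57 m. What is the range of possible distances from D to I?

273 ≤ DI ≤ 1853 m

The maximum is all hops collinear in one direction: 75 + 435 + 1063 + 223 + 57 = 1853.
The longest hop is 1063; the others sum to 790. Folding the others back against it leaves at least 1063 − 790 = 273.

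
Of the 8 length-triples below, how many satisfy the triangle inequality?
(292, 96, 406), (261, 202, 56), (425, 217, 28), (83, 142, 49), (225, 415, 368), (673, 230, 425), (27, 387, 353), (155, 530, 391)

2

(96,292,406): 96+292 ≤ 406 → not valid
(56,202,261): 56+202 ≤ 261 → not valid
(28,217,425): 28+217 ≤ 425 → not valid
(49,83,142): 49+83 ≤ 142 → not valid
(225,368,415): 225+368 > 415 → valid
(230,425,673): 230+425 ≤ 673 → not valid
(27,353,387): 27+353 ≤ 387 → not valid
(155,391,530): 155+391 > 530 → valid
2 of the 8 triples form a triangle.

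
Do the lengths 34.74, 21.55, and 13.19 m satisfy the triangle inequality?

No

The two shorter sides sum to 34.74, exactly equal to the longest side 34.74.
That gives only a degenerate (flat) triangle — the inequality must be strict.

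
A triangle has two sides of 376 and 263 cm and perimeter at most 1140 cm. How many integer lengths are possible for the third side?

388

Triangle inequality: 113 < x < 639. Perimeter ≤ 1140 gives x ≤ 1140 − 376 − 263 = 501.
So 113 < x ≤ 501; integers 114 through 501: 388 values.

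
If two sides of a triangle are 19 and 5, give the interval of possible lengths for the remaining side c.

14 < c < 24

By the triangle inequality, c must be less than 19 + 5 = 24 and greater than |19 − 5| = 14.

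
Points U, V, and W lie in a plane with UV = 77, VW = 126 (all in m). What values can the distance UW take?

49 ≤ UW ≤ 203 m

By the triangle inequality, |77 − 126| ≤ UW ≤ 77 + 126.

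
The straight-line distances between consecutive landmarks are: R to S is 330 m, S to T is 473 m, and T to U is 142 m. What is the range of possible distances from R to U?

The maximum is all hops collinear in one direction: 330 + 473 + 142 = 945.
The longest hop is 473; the others sum to 472. Folding the others back against it leaves at least 473 − 472 = 1.

1 ≤ RU ≤ 945 m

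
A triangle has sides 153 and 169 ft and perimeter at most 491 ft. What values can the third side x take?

16 < x ≤ 169 ft

Triangle inequality alone gives 16 < x < 322.
The perimeter condition gives x ≤ 491 − 153 − 169 = 169.
Intersecting the two: 16 < x ≤ 169.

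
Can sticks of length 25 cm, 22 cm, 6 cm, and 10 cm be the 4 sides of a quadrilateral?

Yes

A quadrilateral exists iff every side is shorter than the sum of the others — equivalently, the longest side is less than the sum of the rest.
Longest side 25 < 38 (sum of the remaining 3), so yes.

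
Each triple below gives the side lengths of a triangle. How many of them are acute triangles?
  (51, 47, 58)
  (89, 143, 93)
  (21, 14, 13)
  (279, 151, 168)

1

(51,47,58): 47²+51² = 4810 > 3364 = 58² → acute
(89,143,93): 89²+93² = 16570 < 20449 = 143² → obtuse
(21,14,13): 13²+14² = 365 < 441 = 21² → obtuse
(279,151,168): 151²+168² = 51025 < 77841 = 279² → obtuse
1 of the 4 is acute.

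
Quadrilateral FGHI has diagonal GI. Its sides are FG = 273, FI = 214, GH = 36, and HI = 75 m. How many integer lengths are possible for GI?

51

From triangle FGI: 59 < GI < 487.
From triangle HGI: 39 < GI < 111.
Intersection: 59 < GI < 111, so integers 60 through 110: 51 values.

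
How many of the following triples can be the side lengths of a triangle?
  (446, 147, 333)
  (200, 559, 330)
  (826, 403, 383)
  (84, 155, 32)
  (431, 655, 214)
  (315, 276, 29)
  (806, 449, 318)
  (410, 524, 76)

1

(147,333,446): 147+333 > 446 → valid
(200,330,559): 200+330 ≤ 559 → not valid
(383,403,826): 383+403 ≤ 826 → not valid
(32,84,155): 32+84 ≤ 155 → not valid
(214,431,655): 214+431 ≤ 655 → not valid
(29,276,315): 29+276 ≤ 315 → not valid
(318,449,806): 318+449 ≤ 806 → not valid
(76,410,524): 76+410 ≤ 524 → not valid
1 of the 8 triples forms a triangle.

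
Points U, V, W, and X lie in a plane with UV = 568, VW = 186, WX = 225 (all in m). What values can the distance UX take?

157 ≤ UX ≤ 979 m

The maximum is all hops collinear in one direction: 568 + 186 + 225 = 979.
The longest hop is 568; the others sum to 411. Folding the others back against it leaves at least 568 − 411 = 157.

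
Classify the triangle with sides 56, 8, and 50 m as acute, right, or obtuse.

obtuse

Compare the square of the longest side to the sum of squares of the other two: 8² + 50² = 2564 < 3136 = 56².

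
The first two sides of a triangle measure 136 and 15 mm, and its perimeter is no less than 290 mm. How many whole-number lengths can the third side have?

Triangle inequality: 121 < x < 151. Perimeter ≥ 290 gives x ≥ 290 − 136 − 15 = 139.
So 139 ≤ x < 151; integers 139 through 150: 12 values.

12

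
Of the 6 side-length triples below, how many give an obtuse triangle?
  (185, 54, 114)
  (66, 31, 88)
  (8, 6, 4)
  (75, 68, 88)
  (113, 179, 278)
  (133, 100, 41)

4

(185,54,114): 54+114 ≤ 185, not a triangle
(66,31,88): 31²+66² = 5317 < 7744 = 88² → obtuse
(8,6,4): 4²+6² = 52 < 64 = 8² → obtuse
(75,68,88): 68²+75² = 10249 > 7744 = 88² → acute
(113,179,278): 113²+179² = 44810 < 77284 = 278² → obtuse
(133,100,41): 41²+100² = 11681 < 17689 = 133² → obtuse
4 of the 6 are obtuse.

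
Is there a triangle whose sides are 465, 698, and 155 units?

No

The longest side is 698, but the other two sum to only 620.
620 < 698, so the triangle inequality fails.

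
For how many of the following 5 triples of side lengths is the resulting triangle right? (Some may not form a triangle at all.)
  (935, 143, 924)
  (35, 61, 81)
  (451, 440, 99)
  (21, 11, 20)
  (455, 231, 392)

3

(935,143,924): 143²+924² = 874225 = 935² → right
(35,61,81): 35²+61² = 4946 < 6561 = 81² → obtuse
(451,440,99): 99²+440² = 203401 = 451² → right
(21,11,20): 11²+20² = 521 > 441 = 21² → acute
(455,231,392): 231²+392² = 207025 = 455² → right
3 of the 5 are right.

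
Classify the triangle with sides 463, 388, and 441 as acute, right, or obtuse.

Compare the square of the longest side to the sum of squares of the other two: 388² + 441² = 345025 > 214369 = 463².

acute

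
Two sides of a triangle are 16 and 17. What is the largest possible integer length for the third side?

The third side must be strictly less than 16 + 17 = 33.
The largest integer below 33 is 32.

32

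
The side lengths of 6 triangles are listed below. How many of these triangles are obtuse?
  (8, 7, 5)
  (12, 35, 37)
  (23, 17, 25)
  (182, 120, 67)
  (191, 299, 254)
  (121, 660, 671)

(8,7,5): 5²+7² = 74 > 64 = 8² → acute
(12,35,37): 12²+35² = 1369 = 37² → right
(23,17,25): 17²+23² = 818 > 625 = 25² → acute
(182,120,67): 67²+120² = 18889 < 33124 = 182² → obtuse
(191,299,254): 191²+254² = 100997 > 89401 = 299² → acute
(121,660,671): 121²+660² = 450241 = 671² → right
1 of the 6 is obtuse.

1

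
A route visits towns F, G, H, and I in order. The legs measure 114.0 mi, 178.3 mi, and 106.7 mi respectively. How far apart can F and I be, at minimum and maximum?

0 ≤ FI ≤ 399.0 mi

The maximum is all hops collinear in one direction: 114.0 + 178.3 + 106.7 = 399.0.
The longest hop is 178.3; the others sum to 220.7. Since 178.3 ≤ 220.7, the path can fold back on itself completely, so the minimum distance is 0.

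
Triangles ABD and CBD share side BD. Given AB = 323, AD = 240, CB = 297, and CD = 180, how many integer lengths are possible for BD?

359

From triangle ABD: 83 < BD < 563.
From triangle CBD: 117 < BD < 477.
Intersection: 117 < BD < 477, so integers 118 through 476: 359 values.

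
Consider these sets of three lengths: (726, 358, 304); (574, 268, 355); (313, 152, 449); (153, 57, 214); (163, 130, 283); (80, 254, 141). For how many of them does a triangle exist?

(304,358,726): 304+358 ≤ 726 → not valid
(268,355,574): 268+355 > 574 → valid
(152,313,449): 152+313 > 449 → valid
(57,153,214): 57+153 ≤ 214 → not valid
(130,163,283): 130+163 > 283 → valid
(80,141,254): 80+141 ≤ 254 → not valid
3 of the 6 triples form a triangle.

3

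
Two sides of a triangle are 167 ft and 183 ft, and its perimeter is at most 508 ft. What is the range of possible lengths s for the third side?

Triangle inequality alone gives 16 < s < 350.
The perimeter condition gives s ≤ 508 − 167 − 183 = 158.
Intersecting the two: 16 < s ≤ 158.

16 < s ≤ 158 ft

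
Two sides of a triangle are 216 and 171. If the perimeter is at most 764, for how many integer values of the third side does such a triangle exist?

332

Triangle inequality: 45 < x < 387. Perimeter ≤ 764 gives x ≤ 764 − 216 − 171 = 377.
So 45 < x ≤ 377; integers 46 through 377: 332 values.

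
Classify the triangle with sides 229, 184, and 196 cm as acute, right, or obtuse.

acute

Compare the square of the longest side to the sum of squares of the other two: 184² + 196² = 72272 > 52441 = 229².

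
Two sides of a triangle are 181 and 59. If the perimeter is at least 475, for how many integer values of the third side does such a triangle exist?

Triangle inequality: 122 < x < 240. Perimeter ≥ 475 gives x ≥ 475 − 181 − 59 = 235.
So 235 ≤ x < 240; integers 235 through 239: 5 values.

5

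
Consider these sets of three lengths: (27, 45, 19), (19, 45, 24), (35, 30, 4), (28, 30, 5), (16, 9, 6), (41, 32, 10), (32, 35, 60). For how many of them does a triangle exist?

(19,27,45): 19+27 > 45 → valid
(19,24,45): 19+24 ≤ 45 → not valid
(4,30,35): 4+30 ≤ 35 → not valid
(5,28,30): 5+28 > 30 → valid
(6,9,16): 6+9 ≤ 16 → not valid
(10,32,41): 10+32 > 41 → valid
(32,35,60): 32+35 > 60 → valid
4 of the 7 triples form a triangle.

4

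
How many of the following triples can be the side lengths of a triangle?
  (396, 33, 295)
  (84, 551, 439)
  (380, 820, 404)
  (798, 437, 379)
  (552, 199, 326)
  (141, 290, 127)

1

(33,295,396): 33+295 ≤ 396 → not valid
(84,439,551): 84+439 ≤ 551 → not valid
(380,404,820): 380+404 ≤ 820 → not valid
(379,437,798): 379+437 > 798 → valid
(199,326,552): 199+326 ≤ 552 → not valid
(127,141,290): 127+141 ≤ 290 → not valid
1 of the 6 triples forms a triangle.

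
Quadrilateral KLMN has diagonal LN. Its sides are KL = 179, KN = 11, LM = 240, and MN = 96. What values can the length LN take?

From triangle KLN: |179 − 11| < LN < 179 + 11, i.e. 168 < LN < 190.
From triangle MLN: 144 < LN < 336.
Both must hold, so LN lies in the intersection.

168 < LN < 190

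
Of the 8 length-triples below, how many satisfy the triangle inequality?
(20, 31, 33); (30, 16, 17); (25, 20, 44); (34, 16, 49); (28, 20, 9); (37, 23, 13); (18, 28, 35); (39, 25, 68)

(20,31,33): 20+31 > 33 → valid
(16,17,30): 16+17 > 30 → valid
(20,25,44): 20+25 > 44 → valid
(16,34,49): 16+34 > 49 → valid
(9,20,28): 9+20 > 28 → valid
(13,23,37): 13+23 ≤ 37 → not valid
(18,28,35): 18+28 > 35 → valid
(25,39,68): 25+39 ≤ 68 → not valid
6 of the 8 triples form a triangle.

6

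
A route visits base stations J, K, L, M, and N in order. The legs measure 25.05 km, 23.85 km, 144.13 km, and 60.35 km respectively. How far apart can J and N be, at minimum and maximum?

34.88 ≤ JN ≤ 253.38 km

The maximum is all hops collinear in one direction: 25.05 + 23.85 + 144.13 + 60.35 = 253.38.
The longest hop is 144.13; the others sum to 109.25. Folding the others back against it leaves at least 144.13 − 109.25 = 34.88.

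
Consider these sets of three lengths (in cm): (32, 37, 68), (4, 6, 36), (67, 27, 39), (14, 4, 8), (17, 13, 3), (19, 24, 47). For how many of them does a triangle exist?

(32,37,68): 32+37 > 68 → valid
(4,6,36): 4+6 ≤ 36 → not valid
(27,39,67): 27+39 ≤ 67 → not valid
(4,8,14): 4+8 ≤ 14 → not valid
(3,13,17): 3+13 ≤ 17 → not valid
(19,24,47): 19+24 ≤ 47 → not valid
1 of the 6 triples forms a triangle.

1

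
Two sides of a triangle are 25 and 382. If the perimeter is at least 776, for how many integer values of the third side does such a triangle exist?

Triangle inequality: 357 < x < 407. Perimeter ≥ 776 gives x ≥ 776 − 25 − 382 = 369.
So 369 ≤ x < 407; integers 369 through 406: 38 values.

38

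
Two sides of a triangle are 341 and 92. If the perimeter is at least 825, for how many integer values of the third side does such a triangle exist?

Triangle inequality: 249 < x < 433. Perimeter ≥ 825 gives x ≥ 825 − 341 − 92 = 392.
So 392 ≤ x < 433; integers 392 through 432: 41 values.

41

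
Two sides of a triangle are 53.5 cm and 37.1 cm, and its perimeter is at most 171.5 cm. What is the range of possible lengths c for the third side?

16.4 < c ≤ 80.9

Triangle inequality alone gives 16.4 < c < 90.6.
The perimeter condition gives c ≤ 171.5 − 53.5 − 37.1 = 80.9.
Intersecting the two: 16.4 < c ≤ 80.9.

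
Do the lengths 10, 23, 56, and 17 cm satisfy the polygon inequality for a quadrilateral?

No

For a quadrilateral, each side must be shorter than the sum of the others.
Here the longest side is 56, but the remaining 3 sides sum to only 50.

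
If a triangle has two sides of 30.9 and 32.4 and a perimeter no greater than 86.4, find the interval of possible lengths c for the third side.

Triangle inequality alone gives 1.5 < c < 63.3.
The perimeter condition gives c ≤ 86.4 − 30.9 − 32.4 = 23.1.
Intersecting the two: 1.5 < c ≤ 23.1.

1.5 < c ≤ 23.1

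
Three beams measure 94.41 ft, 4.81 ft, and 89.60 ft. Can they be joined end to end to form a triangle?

No

The two shorter sides sum to 94.41, exactly equal to the longest side 94.41.
That gives only a degenerate (flat) triangle — the inequality must be strict.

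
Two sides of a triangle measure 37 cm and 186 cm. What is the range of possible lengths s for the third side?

By the triangle inequality, s must be less than 37 + 186 = 223 and greater than |37 − 186| = 149.

149 < s < 223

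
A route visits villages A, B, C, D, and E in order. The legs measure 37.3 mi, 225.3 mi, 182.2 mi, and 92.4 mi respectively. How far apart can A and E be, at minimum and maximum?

The maximum is all hops collinear in one direction: 37.3 + 225.3 + 182.2 + 92.4 = 537.2.
The longest hop is 225.3; the others sum to 311.9. Since 225.3 ≤ 311.9, the path can fold back on itself completely, so the minimum distance is 0.

0 ≤ AE ≤ 537.2 mi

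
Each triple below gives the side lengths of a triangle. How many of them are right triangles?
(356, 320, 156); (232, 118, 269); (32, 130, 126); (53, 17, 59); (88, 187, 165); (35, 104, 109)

(356,320,156): 156²+320² = 126736 = 356² → right
(232,118,269): 118²+232² = 67748 < 72361 = 269² → obtuse
(32,130,126): 32²+126² = 16900 = 130² → right
(53,17,59): 17²+53² = 3098 < 3481 = 59² → obtuse
(88,187,165): 88²+165² = 34969 = 187² → right
(35,104,109): 35²+104² = 12041 > 11881 = 109² → acute
3 of the 6 are right.

3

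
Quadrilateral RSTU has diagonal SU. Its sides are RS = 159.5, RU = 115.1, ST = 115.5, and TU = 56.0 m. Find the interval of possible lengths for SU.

From triangle RSU: |159.5 − 115.1| < SU < 159.5 + 115.1, i.e. 44.4 < SU < 274.6.
From triangle TSU: 59.5 < SU < 171.5.
Both must hold, so SU lies in the intersection.

59.5 < SU < 171.5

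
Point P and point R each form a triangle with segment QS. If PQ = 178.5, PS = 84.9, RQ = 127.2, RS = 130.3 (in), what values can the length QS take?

From triangle PQS: |178.5 − 84.9| < QS < 178.5 + 84.9, i.e. 93.6 < QS < 263.4.
From triangle RQS: 3.1 < QS < 257.5.
Both must hold, so QS lies in the intersection.

93.6 < QS < 257.5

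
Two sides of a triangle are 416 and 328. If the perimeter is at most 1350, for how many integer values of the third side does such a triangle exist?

518

Triangle inequality: 88 < x < 744. Perimeter ≤ 1350 gives x ≤ 1350 − 416 − 328 = 606.
So 88 < x ≤ 606; integers 89 through 606: 518 values.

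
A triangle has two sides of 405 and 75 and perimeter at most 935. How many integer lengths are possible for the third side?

125

Triangle inequality: 330 < x < 480. Perimeter ≤ 935 gives x ≤ 935 − 405 − 75 = 455.
So 330 < x ≤ 455; integers 331 through 455: 125 values.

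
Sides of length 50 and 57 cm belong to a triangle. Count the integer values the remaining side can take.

99

The third side lies in the open interval (7, 107).
Integers from 8 to 106 inclusive: 106 − 8 + 1 = 99.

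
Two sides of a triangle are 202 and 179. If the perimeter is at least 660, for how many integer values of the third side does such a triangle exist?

102

Triangle inequality: 23 < x < 381. Perimeter ≥ 660 gives x ≥ 660 − 202 − 179 = 279.
So 279 ≤ x < 381; integers 279 through 380: 102 values.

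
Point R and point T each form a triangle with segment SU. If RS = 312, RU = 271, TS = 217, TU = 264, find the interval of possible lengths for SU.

47 < SU < 481

From triangle RSU: |312 − 271| < SU < 312 + 271, i.e. 41 < SU < 583.
From triangle TSU: 47 < SU < 481.
Both must hold, so SU lies in the intersection.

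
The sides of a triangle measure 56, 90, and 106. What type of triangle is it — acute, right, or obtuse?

Compare the square of the longest side to the sum of squares of the other two: 56² + 90² = 11236 = 106².

right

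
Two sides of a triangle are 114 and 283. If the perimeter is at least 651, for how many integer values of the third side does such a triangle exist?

143

Triangle inequality: 169 < x < 397. Perimeter ≥ 651 gives x ≥ 651 − 114 − 283 = 254.
So 254 ≤ x < 397; integers 254 through 396: 143 values.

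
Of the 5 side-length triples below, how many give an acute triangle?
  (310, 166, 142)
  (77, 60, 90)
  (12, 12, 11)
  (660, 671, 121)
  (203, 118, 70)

(310,166,142): 142+166 ≤ 310, not a triangle
(77,60,90): 60²+77² = 9529 > 8100 = 90² → acute
(12,12,11): 11²+12² = 265 > 144 = 12² → acute
(660,671,121): 121²+660² = 450241 = 671² → right
(203,118,70): 70+118 ≤ 203, not a triangle
2 of the 5 are acute.

2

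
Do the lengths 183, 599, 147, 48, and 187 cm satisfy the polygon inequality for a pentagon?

No

For a pentagon, each side must be shorter than the sum of the others.
Here the longest side is 599, but the remaining 4 sides sum to only 565.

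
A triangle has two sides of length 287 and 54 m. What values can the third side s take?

By the triangle inequality, s must be less than 287 + 54 = 341 and greater than |287 − 54| = 233.

233 < s < 341 (m)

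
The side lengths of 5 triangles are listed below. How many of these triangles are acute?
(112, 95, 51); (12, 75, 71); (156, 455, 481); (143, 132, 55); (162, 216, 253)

(112,95,51): 51²+95² = 11626 < 12544 = 112² → obtuse
(12,75,71): 12²+71² = 5185 < 5625 = 75² → obtuse
(156,455,481): 156²+455² = 231361 = 481² → right
(143,132,55): 55²+132² = 20449 = 143² → right
(162,216,253): 162²+216² = 72900 > 64009 = 253² → acute
1 of the 5 is acute.

1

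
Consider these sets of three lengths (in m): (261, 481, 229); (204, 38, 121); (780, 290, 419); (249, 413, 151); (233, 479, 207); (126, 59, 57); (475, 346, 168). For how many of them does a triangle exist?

2

(229,261,481): 229+261 > 481 → valid
(38,121,204): 38+121 ≤ 204 → not valid
(290,419,780): 290+419 ≤ 780 → not valid
(151,249,413): 151+249 ≤ 413 → not valid
(207,233,479): 207+233 ≤ 479 → not valid
(57,59,126): 57+59 ≤ 126 → not valid
(168,346,475): 168+346 > 475 → valid
2 of the 7 triples form a triangle.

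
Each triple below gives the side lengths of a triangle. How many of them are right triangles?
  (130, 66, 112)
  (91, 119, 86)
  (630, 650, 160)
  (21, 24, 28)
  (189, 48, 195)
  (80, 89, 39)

(130,66,112): 66²+112² = 16900 = 130² → right
(91,119,86): 86²+91² = 15677 > 14161 = 119² → acute
(630,650,160): 160²+630² = 422500 = 650² → right
(21,24,28): 21²+24² = 1017 > 784 = 28² → acute
(189,48,195): 48²+189² = 38025 = 195² → right
(80,89,39): 39²+80² = 7921 = 89² → right
4 of the 6 are right.

4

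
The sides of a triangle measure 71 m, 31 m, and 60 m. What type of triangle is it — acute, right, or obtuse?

obtuse

Compare the square of the longest side to the sum of squares of the other two: 31² + 60² = 4561 < 5041 = 71².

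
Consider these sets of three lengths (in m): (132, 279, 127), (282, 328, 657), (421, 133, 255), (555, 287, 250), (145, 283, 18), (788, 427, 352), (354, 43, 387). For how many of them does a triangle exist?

1

(127,132,279): 127+132 ≤ 279 → not valid
(282,328,657): 282+328 ≤ 657 → not valid
(133,255,421): 133+255 ≤ 421 → not valid
(250,287,555): 250+287 ≤ 555 → not valid
(18,145,283): 18+145 ≤ 283 → not valid
(352,427,788): 352+427 ≤ 788 → not valid
(43,354,387): 43+354 > 387 → valid
1 of the 7 triples forms a triangle.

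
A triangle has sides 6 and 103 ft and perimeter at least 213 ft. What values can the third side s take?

Triangle inequality alone gives 97 < s < 109.
The perimeter condition gives s ≥ 213 − 6 − 103 = 104.
Intersecting the two: 104 ≤ s < 109.

104 ≤ s < 109 ft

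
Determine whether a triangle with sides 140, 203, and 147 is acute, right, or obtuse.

right

Compare the square of the longest side to the sum of squares of the other two: 140² + 147² = 41209 = 203².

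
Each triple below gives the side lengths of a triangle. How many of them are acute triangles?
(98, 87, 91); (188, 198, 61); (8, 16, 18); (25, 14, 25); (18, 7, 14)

2

(98,87,91): 87²+91² = 15850 > 9604 = 98² → acute
(188,198,61): 61²+188² = 39065 < 39204 = 198² → obtuse
(8,16,18): 8²+16² = 320 < 324 = 18² → obtuse
(25,14,25): 14²+25² = 821 > 625 = 25² → acute
(18,7,14): 7²+14² = 245 < 324 = 18² → obtuse
2 of the 5 are acute.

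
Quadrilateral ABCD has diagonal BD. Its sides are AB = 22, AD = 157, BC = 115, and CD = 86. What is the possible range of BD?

135 < BD < 179

From triangle ABD: |22 − 157| < BD < 22 + 157, i.e. 135 < BD < 179.
From triangle CBD: 29 < BD < 201.
Both must hold, so BD lies in the intersection.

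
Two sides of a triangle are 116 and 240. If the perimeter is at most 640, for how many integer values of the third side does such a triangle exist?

Triangle inequality: 124 < x < 356. Perimeter ≤ 640 gives x ≤ 640 − 116 − 240 = 284.
So 124 < x ≤ 284; integers 125 through 284: 160 values.

160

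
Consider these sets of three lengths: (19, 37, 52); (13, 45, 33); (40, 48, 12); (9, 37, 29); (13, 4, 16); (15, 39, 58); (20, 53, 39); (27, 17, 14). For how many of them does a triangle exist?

7

(19,37,52): 19+37 > 52 → valid
(13,33,45): 13+33 > 45 → valid
(12,40,48): 12+40 > 48 → valid
(9,29,37): 9+29 > 37 → valid
(4,13,16): 4+13 > 16 → valid
(15,39,58): 15+39 ≤ 58 → not valid
(20,39,53): 20+39 > 53 → valid
(14,17,27): 14+17 > 27 → valid
7 of the 8 triples form a triangle.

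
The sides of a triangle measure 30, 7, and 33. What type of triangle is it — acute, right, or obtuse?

Compare the square of the longest side to the sum of squares of the other two: 7² + 30² = 949 < 1089 = 33².

obtuse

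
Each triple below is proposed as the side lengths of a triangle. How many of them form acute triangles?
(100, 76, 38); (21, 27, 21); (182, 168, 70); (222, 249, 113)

2

(100,76,38): 38²+76² = 7220 < 10000 = 100² → obtuse
(21,27,21): 21²+21² = 882 > 729 = 27² → acute
(182,168,70): 70²+168² = 33124 = 182² → right
(222,249,113): 113²+222² = 62053 > 62001 = 249² → acute
2 of the 4 are acute.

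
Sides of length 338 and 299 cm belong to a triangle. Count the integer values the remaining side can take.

The third side lies in the open interval (39, 637).
Integers from 40 to 636 inclusive: 636 − 40 + 1 = 597.

597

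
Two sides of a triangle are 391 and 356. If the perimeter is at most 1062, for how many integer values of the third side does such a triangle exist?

280

Triangle inequality: 35 < x < 747. Perimeter ≤ 1062 gives x ≤ 1062 − 391 − 356 = 315.
So 35 < x ≤ 315; integers 36 through 315: 280 values.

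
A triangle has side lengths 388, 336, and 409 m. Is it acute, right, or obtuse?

acute

Compare the square of the longest side to the sum of squares of the other two: 336² + 388² = 263440 > 167281 = 409².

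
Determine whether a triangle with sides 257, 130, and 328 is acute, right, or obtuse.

obtuse

Compare the square of the longest side to the sum of squares of the other two: 130² + 257² = 82949 < 107584 = 328².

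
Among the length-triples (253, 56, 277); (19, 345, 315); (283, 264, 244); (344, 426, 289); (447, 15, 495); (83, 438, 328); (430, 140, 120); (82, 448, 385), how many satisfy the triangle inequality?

4

(56,253,277): 56+253 > 277 → valid
(19,315,345): 19+315 ≤ 345 → not valid
(244,264,283): 244+264 > 283 → valid
(289,344,426): 289+344 > 426 → valid
(15,447,495): 15+447 ≤ 495 → not valid
(83,328,438): 83+328 ≤ 438 → not valid
(120,140,430): 120+140 ≤ 430 → not valid
(82,385,448): 82+385 > 448 → valid
4 of the 8 triples form a triangle.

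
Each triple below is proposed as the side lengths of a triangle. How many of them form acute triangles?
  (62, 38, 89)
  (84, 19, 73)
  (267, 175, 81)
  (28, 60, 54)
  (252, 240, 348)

(62,38,89): 38²+62² = 5288 < 7921 = 89² → obtuse
(84,19,73): 19²+73² = 5690 < 7056 = 84² → obtuse
(267,175,81): 81+175 ≤ 267, not a triangle
(28,60,54): 28²+54² = 3700 > 3600 = 60² → acute
(252,240,348): 240²+252² = 121104 = 348² → right
1 of the 5 is acute.

1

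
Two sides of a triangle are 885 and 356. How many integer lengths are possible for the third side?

711

The third side lies in the open interval (529, 1241).
Integers from 530 to 1240 inclusive: 1240 − 530 + 1 = 711.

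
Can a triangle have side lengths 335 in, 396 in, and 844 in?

No

The longest side is 844, but the other two sum to only 731.
731 < 844, so the triangle inequality fails.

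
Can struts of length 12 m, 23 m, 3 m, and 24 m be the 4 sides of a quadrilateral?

A quadrilateral exists iff every side is shorter than the sum of the others — equivalently, the longest side is less than the sum of the rest.
Longest side 24 < 38 (sum of the remaining 3), so yes.

Yes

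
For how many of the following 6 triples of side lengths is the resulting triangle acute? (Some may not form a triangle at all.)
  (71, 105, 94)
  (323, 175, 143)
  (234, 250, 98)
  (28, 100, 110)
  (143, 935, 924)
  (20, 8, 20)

(71,105,94): 71²+94² = 13877 > 11025 = 105² → acute
(323,175,143): 143+175 ≤ 323, not a triangle
(234,250,98): 98²+234² = 64360 > 62500 = 250² → acute
(28,100,110): 28²+100² = 10784 < 12100 = 110² → obtuse
(143,935,924): 143²+924² = 874225 = 935² → right
(20,8,20): 8²+20² = 464 > 400 = 20² → acute
3 of the 6 are acute.

3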